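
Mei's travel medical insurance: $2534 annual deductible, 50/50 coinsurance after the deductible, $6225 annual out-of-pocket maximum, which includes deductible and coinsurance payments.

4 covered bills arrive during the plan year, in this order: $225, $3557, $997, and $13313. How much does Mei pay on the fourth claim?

$2568.50

#1 ($225): entire amount goes to the deductible. Cost to traveler: $225. OOP to date $225.
#2 ($3557): $2309 finishes the deductible; $1248 goes to coinsurance; coinsurance $1248 × 50% = $624. Traveler owes $2933 (running OOP $3158).
#3 ($997): deductible met; 50% of $997 = $498.50. Traveler pays $498.50; OOP now $3656.50.
#4 ($13313): deductible already satisfied, so traveler's share is 50% × $13313 = $6656.50. Adding that to $3656.50 gives $10313, past the $6225 cap; traveler pays only $6225 − $3656.50 = $2568.50.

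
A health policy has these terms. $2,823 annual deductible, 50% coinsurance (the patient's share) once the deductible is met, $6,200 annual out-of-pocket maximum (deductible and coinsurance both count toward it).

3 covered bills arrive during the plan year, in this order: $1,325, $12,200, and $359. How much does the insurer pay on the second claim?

Claim 1 ($1,325): fully absorbed by the deductible. Patient owes $1,325 (running OOP $1,325). Plan pays $1,325 − $1,325 = $0.
Claim 2 ($12,200): $1,498 to deductible, leaving $10,702; coinsurance $10,702 × 50% = $5,351. Together that's $1,498 + $5,351 = $6,849. OOP would hit $8,174 > $6,200, so the cap limits the patient to $6,200 − $1,325 = $4,875. Insurer: $12,200 − $4,875 = $7,325.

$7,325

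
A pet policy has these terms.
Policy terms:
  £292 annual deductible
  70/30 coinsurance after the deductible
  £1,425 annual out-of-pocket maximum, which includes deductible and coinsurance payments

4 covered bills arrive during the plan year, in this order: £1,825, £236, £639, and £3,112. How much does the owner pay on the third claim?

£191.70

Claim 1 (£1,825): deductible takes £292, £1,533 remains; 30% of £1,533 = £459.90. Owner owes £751.90 (running OOP £751.90).
Claim 2 (£236): deductible already satisfied, so owner's share is 30% × £236 = £70.80. Cost to owner: £70.80. OOP to date £822.70.
Claim 3 (£639): deductible met; 30% of £639 = £191.70. Owner owes £191.70 (running OOP £1,014.40).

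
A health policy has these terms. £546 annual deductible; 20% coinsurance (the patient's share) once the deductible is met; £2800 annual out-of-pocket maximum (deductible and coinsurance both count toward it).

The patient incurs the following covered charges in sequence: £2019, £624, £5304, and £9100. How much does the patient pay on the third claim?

#1 (£2019): £546 to deductible, leaving £1473; patient's 20% is £294.60. Patient pays £840.60; OOP now £840.60.
#2 (£624): deductible met; 20% of £624 = £124.80. Cost to patient: £124.80. OOP to date £965.40.
#3 (£5304): 20% coinsurance on £5304 = £1060.80. Patient pays £1060.80; OOP now £2026.20.

£1060.80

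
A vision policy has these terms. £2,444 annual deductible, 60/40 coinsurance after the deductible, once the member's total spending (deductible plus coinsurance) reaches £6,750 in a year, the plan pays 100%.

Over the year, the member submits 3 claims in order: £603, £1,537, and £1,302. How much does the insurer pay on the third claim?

Claim 1 — £603: entire amount goes to the deductible. Cost to member: £603. OOP to date £603. Plan pays £603 − £603 = £0.
Claim 2 — £1,537: all of it applies to the deductible. Member pays £1,537; OOP now £2,140. Plan pays £1,537 − £1,537 = £0.
Claim 3 — £1,302: deductible takes £304, £998 remains; 40% of £998 = £399.20. Cost to member: £703.20. OOP to date £2,843.20. Insurer: £1,302 − £703.20 = £598.80.

£598.80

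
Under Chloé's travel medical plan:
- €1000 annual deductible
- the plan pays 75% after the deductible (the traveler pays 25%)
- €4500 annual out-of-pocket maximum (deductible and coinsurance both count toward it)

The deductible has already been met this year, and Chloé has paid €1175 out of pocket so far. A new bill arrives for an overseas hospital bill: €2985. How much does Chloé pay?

The deductible is already satisfied, so the full bill goes to coinsurance.
Traveler's 25% share of €2985 is €746.25.
Cumulative spending €1175 + €746.25 = €1921.25 stays under the €4500 maximum.

€746.25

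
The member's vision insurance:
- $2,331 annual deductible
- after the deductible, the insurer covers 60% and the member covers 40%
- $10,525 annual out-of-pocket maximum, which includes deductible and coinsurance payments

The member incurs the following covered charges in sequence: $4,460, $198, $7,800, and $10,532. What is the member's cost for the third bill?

$3,120

#1 ($4,460): $2,331 finishes the deductible; $2,129 goes to coinsurance; 40% of $2,129 = $851.60. Cost to member: $3,182.60. OOP to date $3,182.60.
#2 ($198): deductible already satisfied, so member's share is 40% × $198 = $79.20. Cost to member: $79.20. OOP to date $3,261.80.
#3 ($7,800): deductible already satisfied, so member's share is 40% × $7,800 = $3,120. Member pays $3,120; OOP now $6,381.80.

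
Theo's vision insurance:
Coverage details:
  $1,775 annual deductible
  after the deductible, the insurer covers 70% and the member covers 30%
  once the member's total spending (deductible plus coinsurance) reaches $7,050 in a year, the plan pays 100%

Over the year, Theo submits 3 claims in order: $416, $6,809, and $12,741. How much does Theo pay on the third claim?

$3,640

Bill 1, $416: entire amount goes to the deductible. Member owes $416 (running OOP $416).
Bill 2, $6,809: $1,359 finishes the deductible; $5,450 goes to coinsurance; coinsurance $5,450 × 30% = $1,635. Cost to member: $2,994. OOP to date $3,410.
Bill 3, $12,741: deductible met; 30% of $12,741 = $3,822.30. That would push OOP to $7,232.30, over the $7,050 cap, so member pays $7,050 − $3,410 = $3,640.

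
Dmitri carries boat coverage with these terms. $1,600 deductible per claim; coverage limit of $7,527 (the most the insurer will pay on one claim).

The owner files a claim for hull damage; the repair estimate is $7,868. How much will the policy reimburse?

$6,268

After the deductible, $7,868 − $1,600 = $6,268 remains.
$6,268 is within the $7,527 limit, so the insurer pays $6,268.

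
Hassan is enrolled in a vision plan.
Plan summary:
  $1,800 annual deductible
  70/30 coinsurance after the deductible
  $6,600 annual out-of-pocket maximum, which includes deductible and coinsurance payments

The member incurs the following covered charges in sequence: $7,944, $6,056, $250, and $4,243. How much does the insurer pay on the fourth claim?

$3,178

Claim 1 ($7,944): deductible takes $1,800, $6,144 remains; member's 30% is $1,843.20. Member pays $3,643.20; OOP now $3,643.20. Insurer: $7,944 − $3,643.20 = $4,300.80.
Claim 2 ($6,056): deductible met; 30% of $6,056 = $1,816.80. Member pays $1,816.80; OOP now $5,460. Plan pays $6,056 − $1,816.80 = $4,239.20.
Claim 3 ($250): deductible met; 30% of $250 = $75. Cost to member: $75. OOP to date $5,535. Insurer: $250 − $75 = $175.
Claim 4 ($4,243): deductible met; 30% of $4,243 = $1,272.90. That would push OOP to $6,807.90, over the $6,600 cap, so member pays $6,600 − $5,535 = $1,065. Insurer: $4,243 − $1,065 = $3,178.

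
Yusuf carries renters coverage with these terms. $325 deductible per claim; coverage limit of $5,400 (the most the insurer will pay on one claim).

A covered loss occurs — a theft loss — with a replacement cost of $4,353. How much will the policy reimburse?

Subtract the deductible: $4,353 − $325 = $4,028.
That's under the $5,400 cap, so the insurer reimburses the full $4,028.

$4,028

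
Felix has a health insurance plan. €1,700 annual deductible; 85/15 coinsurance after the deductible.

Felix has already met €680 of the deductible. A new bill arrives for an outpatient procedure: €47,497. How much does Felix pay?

€7,991.55

Deductible still to meet: €1,700 − €680 = €1,020.
The remaining €46,477 (= €47,497 − €1,020) moves to coinsurance.
Coinsurance: €46,477 × 15% = €6,971.55.
So the patient owes €1,020 + €6,971.55 = €7,991.55.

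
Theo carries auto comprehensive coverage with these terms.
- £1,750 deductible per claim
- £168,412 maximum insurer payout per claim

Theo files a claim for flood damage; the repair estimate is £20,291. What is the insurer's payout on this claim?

After the deductible, £20,291 − £1,750 = £18,541 remains.
That's under the £168,412 cap, so the insurer reimburses the full £18,541.

£18,541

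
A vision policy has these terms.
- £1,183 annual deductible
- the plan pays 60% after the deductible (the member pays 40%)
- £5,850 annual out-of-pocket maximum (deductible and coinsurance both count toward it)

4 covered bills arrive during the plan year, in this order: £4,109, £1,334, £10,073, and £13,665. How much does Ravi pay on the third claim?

£2,963

Claim 1 (£4,109): deductible takes £1,183, £2,926 remains; coinsurance £2,926 × 40% = £1,170.40. Cost to member: £2,353.40. OOP to date £2,353.40.
Claim 2 (£1,334): deductible met; 40% of £1,334 = £533.60. Cost to member: £533.60. OOP to date £2,887.
Claim 3 (£10,073): deductible already satisfied, so member's share is 40% × £10,073 = £4,029.20. That would push OOP to £6,916.20, over the £5,850 cap, so member pays £5,850 − £2,887 = £2,963.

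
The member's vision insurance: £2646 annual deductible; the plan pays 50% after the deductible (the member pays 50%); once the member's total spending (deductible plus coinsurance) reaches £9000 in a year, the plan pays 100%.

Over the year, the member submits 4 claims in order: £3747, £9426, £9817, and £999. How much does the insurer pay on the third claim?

£8726.50

#1 (£3747): £2646 finishes the deductible; £1101 goes to coinsurance; coinsurance £1101 × 50% = £550.50. Member pays £3196.50; OOP now £3196.50. Plan pays £3747 − £3196.50 = £550.50.
#2 (£9426): deductible met; 50% of £9426 = £4713. Cost to member: £4713. OOP to date £7909.50. Insurer: £9426 − £4713 = £4713.
#3 (£9817): deductible already satisfied, so member's share is 50% × £9817 = £4908.50. That would push OOP to £12818, over the £9000 cap, so member pays £9000 − £7909.50 = £1090.50. Plan pays £9817 − £1090.50 = £8726.50.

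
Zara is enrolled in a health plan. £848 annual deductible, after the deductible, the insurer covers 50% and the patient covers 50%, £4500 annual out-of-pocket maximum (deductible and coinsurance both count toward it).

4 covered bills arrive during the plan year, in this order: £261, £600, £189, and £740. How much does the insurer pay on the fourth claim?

£370

Bill 1, £261: all of it applies to the deductible. Cost to patient: £261. OOP to date £261. Insurer: £261 − £261 = £0.
Bill 2, £600: £587 to deductible, leaving £13; 50% of £13 = £6.50. Patient pays £593.50; OOP now £854.50. Plan pays £600 − £593.50 = £6.50.
Bill 3, £189: deductible already satisfied, so patient's share is 50% × £189 = £94.50. Patient pays £94.50; OOP now £949. Plan pays £189 − £94.50 = £94.50.
Bill 4, £740: deductible already satisfied, so patient's share is 50% × £740 = £370. Patient owes £370 (running OOP £1319). Insurer: £740 − £370 = £370.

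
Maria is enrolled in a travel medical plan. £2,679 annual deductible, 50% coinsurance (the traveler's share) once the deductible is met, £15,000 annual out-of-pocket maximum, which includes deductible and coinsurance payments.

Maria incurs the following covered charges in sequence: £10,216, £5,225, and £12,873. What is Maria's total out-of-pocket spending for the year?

£15,000

Bill 1, £10,216: £2,679 finishes the deductible; £7,537 goes to coinsurance; traveler's 50% is £3,768.50. Traveler owes £6,447.50 (running OOP £6,447.50).
Bill 2, £5,225: deductible met; 50% of £5,225 = £2,612.50. Traveler pays £2,612.50; OOP now £9,060.
Bill 3, £12,873: 50% coinsurance on £12,873 = £6,436.50. OOP would hit £15,496.50 > £15,000, so the cap limits the traveler to £15,000 − £9,060 = £5,940.
Summing the traveler's payments: £6,447.50 + £2,612.50 + £5,940 = £15,000.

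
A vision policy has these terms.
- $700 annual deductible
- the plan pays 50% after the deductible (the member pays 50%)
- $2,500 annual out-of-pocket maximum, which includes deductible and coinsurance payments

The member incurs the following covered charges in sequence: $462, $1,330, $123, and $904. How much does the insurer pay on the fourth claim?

Bill 1, $462: all of it applies to the deductible. Member pays $462; OOP now $462. Plan pays $462 − $462 = $0.
Bill 2, $1,330: $238 to deductible, leaving $1,092; member's 50% is $546. Member pays $784; OOP now $1,246. Plan pays $1,330 − $784 = $546.
Bill 3, $123: 50% coinsurance on $123 = $61.50. Member owes $61.50 (running OOP $1,307.50). Plan pays $123 − $61.50 = $61.50.
Bill 4, $904: 50% coinsurance on $904 = $452. Member owes $452 (running OOP $1,759.50). Insurer: $904 − $452 = $452.

$452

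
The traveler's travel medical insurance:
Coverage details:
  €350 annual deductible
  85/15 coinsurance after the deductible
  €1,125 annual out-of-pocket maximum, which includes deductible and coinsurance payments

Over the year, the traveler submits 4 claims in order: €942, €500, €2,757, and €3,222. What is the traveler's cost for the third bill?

Claim 1 — €942: €350 to deductible, leaving €592; coinsurance €592 × 15% = €88.80. Cost to traveler: €438.80. OOP to date €438.80.
Claim 2 — €500: deductible already satisfied, so traveler's share is 15% × €500 = €75. Traveler pays €75; OOP now €513.80.
Claim 3 — €2,757: deductible already satisfied, so traveler's share is 15% × €2,757 = €413.55. Traveler pays €413.55; OOP now €927.35.

€413.55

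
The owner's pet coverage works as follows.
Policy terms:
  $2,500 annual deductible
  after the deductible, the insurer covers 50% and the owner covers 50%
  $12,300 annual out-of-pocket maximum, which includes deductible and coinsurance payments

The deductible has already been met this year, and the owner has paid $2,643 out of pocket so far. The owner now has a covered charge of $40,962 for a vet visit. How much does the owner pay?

$9,657

With the deductible met, the entire $40,962 is subject to coinsurance.
50% of $40,962 = $20,481 falls to the owner.
Year-to-date out-of-pocket would reach $2,643 + $20,481 = $23,124, above the $12,300 maximum, so the owner pays only $12,300 − $2,643 = $9,657.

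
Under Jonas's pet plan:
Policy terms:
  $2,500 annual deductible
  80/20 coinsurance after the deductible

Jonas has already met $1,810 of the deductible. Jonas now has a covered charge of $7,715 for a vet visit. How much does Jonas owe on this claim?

$1,810 of the $2,500 deductible is already met, leaving $690.
That leaves $7,715 − $690 = $7,025 for coinsurance.
20% of $7,025 = $1,405 falls to the owner.
That puts the owner's cost at $690 + $1,405 = $2,095.

$2,095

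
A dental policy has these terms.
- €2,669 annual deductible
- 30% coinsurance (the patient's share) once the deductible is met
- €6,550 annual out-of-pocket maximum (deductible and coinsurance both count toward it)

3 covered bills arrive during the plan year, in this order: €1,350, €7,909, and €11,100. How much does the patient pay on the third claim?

€1,904

Bill 1, €1,350: fully absorbed by the deductible. Patient owes €1,350 (running OOP €1,350).
Bill 2, €7,909: deductible takes €1,319, €6,590 remains; coinsurance €6,590 × 30% = €1,977. Cost to patient: €3,296. OOP to date €4,646.
Bill 3, €11,100: 30% coinsurance on €11,100 = €3,330. That would push OOP to €7,976, over the €6,550 cap, so patient pays €6,550 − €4,646 = €1,904.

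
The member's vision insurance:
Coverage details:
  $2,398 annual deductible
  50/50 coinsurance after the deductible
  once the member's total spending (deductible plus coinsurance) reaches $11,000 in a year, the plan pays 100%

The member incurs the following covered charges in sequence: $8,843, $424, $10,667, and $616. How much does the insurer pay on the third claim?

#1 ($8,843): $2,398 finishes the deductible; $6,445 goes to coinsurance; coinsurance $6,445 × 50% = $3,222.50. Member owes $5,620.50 (running OOP $5,620.50). Insurer: $8,843 − $5,620.50 = $3,222.50.
#2 ($424): 50% coinsurance on $424 = $212. Member owes $212 (running OOP $5,832.50). Plan pays $424 − $212 = $212.
#3 ($10,667): 50% coinsurance on $10,667 = $5,333.50. That would push OOP to $11,166, over the $11,000 cap, so member pays $11,000 − $5,832.50 = $5,167.50. Insurer: $10,667 − $5,167.50 = $5,499.50.

$5,499.50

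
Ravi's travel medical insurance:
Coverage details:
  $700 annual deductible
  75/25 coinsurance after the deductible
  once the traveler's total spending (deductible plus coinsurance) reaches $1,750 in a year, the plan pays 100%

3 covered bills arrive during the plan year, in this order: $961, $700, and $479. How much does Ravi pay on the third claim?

$119.75

Claim 1 — $961: deductible takes $700, $261 remains; coinsurance $261 × 25% = $65.25. Cost to traveler: $765.25. OOP to date $765.25.
Claim 2 — $700: 25% coinsurance on $700 = $175. Traveler pays $175; OOP now $940.25.
Claim 3 — $479: deductible already satisfied, so traveler's share is 25% × $479 = $119.75. Cost to traveler: $119.75. OOP to date $1,060.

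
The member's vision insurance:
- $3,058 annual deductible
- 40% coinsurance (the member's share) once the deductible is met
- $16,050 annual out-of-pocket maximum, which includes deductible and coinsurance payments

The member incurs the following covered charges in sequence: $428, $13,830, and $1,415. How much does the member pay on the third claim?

Claim 1 ($428): fully absorbed by the deductible. Cost to member: $428. OOP to date $428.
Claim 2 ($13,830): $2,630 finishes the deductible; $11,200 goes to coinsurance; member's 40% is $4,480. Member owes $7,110 (running OOP $7,538).
Claim 3 ($1,415): deductible already satisfied, so member's share is 40% × $1,415 = $566. Member owes $566 (running OOP $8,104).

$566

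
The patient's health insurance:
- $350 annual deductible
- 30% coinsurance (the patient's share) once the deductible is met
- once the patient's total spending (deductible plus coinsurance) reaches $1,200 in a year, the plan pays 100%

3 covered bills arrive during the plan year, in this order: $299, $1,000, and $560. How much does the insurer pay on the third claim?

Bill 1, $299: entire amount goes to the deductible. Patient owes $299 (running OOP $299). Insurer: $299 − $299 = $0.
Bill 2, $1,000: deductible takes $51, $949 remains; 30% of $949 = $284.70. Cost to patient: $335.70. OOP to date $634.70. Plan pays $1,000 − $335.70 = $664.30.
Bill 3, $560: 30% coinsurance on $560 = $168. Patient owes $168 (running OOP $802.70). Plan pays $560 − $168 = $392.

$392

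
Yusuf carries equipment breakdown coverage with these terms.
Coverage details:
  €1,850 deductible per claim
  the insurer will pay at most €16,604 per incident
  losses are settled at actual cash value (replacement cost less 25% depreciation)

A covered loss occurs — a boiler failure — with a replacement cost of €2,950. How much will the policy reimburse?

€362.50

Depreciate 25%: the covered value is €2,950 × 0.75 = €2,212.50.
Less the €1,850 deductible: €2,212.50 − €1,850 = €362.50.
€362.50 is within the €16,604 limit, so the insurer pays €362.50.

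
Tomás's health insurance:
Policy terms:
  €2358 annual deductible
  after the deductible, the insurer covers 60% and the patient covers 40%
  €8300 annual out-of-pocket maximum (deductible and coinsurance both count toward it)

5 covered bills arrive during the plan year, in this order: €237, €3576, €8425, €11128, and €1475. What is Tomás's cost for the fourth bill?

€1990

Bill 1, €237: entire amount goes to the deductible. Patient owes €237 (running OOP €237).
Bill 2, €3576: €2121 finishes the deductible; €1455 goes to coinsurance; 40% of €1455 = €582. Patient pays €2703; OOP now €2940.
Bill 3, €8425: 40% coinsurance on €8425 = €3370. Cost to patient: €3370. OOP to date €6310.
Bill 4, €11128: deductible met; 40% of €11128 = €4451.20. OOP would hit €10761.20 > €8300, so the cap limits the patient to €8300 − €6310 = €1990.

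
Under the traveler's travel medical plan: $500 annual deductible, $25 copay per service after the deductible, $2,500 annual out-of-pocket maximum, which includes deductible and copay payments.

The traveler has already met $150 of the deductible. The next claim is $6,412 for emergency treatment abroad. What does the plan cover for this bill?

Deductible still to meet: $500 − $150 = $350.
After the $350 deductible portion, $6,412 − $350 = $6,062 is subject to the copay.
Copay on this service: $25.
That puts the traveler's cost at $350 + $25 = $375 before any cap.
Total out-of-pocket so far would be $150 + $375 = $525, below the $2,500 cap — no reduction.
The plan picks up $6,412 − $375 = $6,037.

$6,037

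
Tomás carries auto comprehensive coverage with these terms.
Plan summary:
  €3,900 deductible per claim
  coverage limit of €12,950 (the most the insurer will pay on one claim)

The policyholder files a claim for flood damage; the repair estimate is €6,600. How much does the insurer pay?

After the deductible, €6,600 − €3,900 = €2,700 remains.
€2,700 ≤ €12,950, so the limit doesn't bind; insurer pays €2,700.

€2,700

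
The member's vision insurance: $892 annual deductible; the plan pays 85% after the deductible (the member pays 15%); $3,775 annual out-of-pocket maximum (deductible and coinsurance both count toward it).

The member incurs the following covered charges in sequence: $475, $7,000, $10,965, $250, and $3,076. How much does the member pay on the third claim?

$1,644.75

Claim 1 ($475): entire amount goes to the deductible. Cost to member: $475. OOP to date $475.
Claim 2 ($7,000): $417 to deductible, leaving $6,583; 15% of $6,583 = $987.45. Member owes $1,404.45 (running OOP $1,879.45).
Claim 3 ($10,965): deductible met; 15% of $10,965 = $1,644.75. Member owes $1,644.75 (running OOP $3,524.20).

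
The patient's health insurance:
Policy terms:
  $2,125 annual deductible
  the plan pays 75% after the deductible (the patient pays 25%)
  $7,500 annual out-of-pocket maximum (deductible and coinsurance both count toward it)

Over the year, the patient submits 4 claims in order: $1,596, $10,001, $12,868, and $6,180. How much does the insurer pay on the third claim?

Claim 1 ($1,596): entire amount goes to the deductible. Patient pays $1,596; OOP now $1,596. Plan pays $1,596 − $1,596 = $0.
Claim 2 ($10,001): $529 to deductible, leaving $9,472; coinsurance $9,472 × 25% = $2,368. Patient owes $2,897 (running OOP $4,493). Insurer: $10,001 − $2,897 = $7,104.
Claim 3 ($12,868): 25% coinsurance on $12,868 = $3,217. That would push OOP to $7,710, over the $7,500 cap, so patient pays $7,500 − $4,493 = $3,007. Plan pays $12,868 − $3,007 = $9,861.

$9,861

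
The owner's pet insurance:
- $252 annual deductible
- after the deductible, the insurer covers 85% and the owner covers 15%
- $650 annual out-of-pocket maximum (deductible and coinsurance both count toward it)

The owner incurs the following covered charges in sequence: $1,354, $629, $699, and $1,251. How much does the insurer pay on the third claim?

Claim 1 — $1,354: deductible takes $252, $1,102 remains; coinsurance $1,102 × 15% = $165.30. Owner owes $417.30 (running OOP $417.30). Insurer: $1,354 − $417.30 = $936.70.
Claim 2 — $629: deductible met; 15% of $629 = $94.35. Owner pays $94.35; OOP now $511.65. Plan pays $629 − $94.35 = $534.65.
Claim 3 — $699: 15% coinsurance on $699 = $104.85. Owner owes $104.85 (running OOP $616.50). Plan pays $699 − $104.85 = $594.15.

$594.15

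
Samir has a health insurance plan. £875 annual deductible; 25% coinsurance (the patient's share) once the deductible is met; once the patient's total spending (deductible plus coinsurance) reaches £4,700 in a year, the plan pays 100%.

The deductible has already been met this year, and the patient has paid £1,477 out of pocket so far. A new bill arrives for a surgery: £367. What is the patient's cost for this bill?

The deductible is already satisfied, so the full bill goes to coinsurance.
Coinsurance: £367 × 25% = £91.75.
Total out-of-pocket so far would be £1,477 + £91.75 = £1,568.75, below the £4,700 cap — no reduction.

£91.75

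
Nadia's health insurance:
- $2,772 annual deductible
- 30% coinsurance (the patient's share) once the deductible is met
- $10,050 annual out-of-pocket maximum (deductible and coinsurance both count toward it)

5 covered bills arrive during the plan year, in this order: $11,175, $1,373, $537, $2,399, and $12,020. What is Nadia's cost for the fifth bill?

#1 ($11,175): $2,772 to deductible, leaving $8,403; patient's 30% is $2,520.90. Cost to patient: $5,292.90. OOP to date $5,292.90.
#2 ($1,373): deductible already satisfied, so patient's share is 30% × $1,373 = $411.90. Patient owes $411.90 (running OOP $5,704.80).
#3 ($537): deductible already satisfied, so patient's share is 30% × $537 = $161.10. Patient pays $161.10; OOP now $5,865.90.
#4 ($2,399): deductible already satisfied, so patient's share is 30% × $2,399 = $719.70. Patient owes $719.70 (running OOP $6,585.60).
#5 ($12,020): deductible already satisfied, so patient's share is 30% × $12,020 = $3,606. OOP would hit $10,191.60 > $10,050, so the cap limits the patient to $10,050 − $6,585.60 = $3,464.40.

$3,464.40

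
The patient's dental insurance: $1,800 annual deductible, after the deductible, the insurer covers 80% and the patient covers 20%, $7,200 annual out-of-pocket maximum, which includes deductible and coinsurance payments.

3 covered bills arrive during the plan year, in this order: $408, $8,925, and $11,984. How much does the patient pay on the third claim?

Claim 1 — $408: all of it applies to the deductible. Patient pays $408; OOP now $408.
Claim 2 — $8,925: $1,392 to deductible, leaving $7,533; patient's 20% is $1,506.60. Patient pays $2,898.60; OOP now $3,306.60.
Claim 3 — $11,984: deductible met; 20% of $11,984 = $2,396.80. Cost to patient: $2,396.80. OOP to date $5,703.40.

$2,396.80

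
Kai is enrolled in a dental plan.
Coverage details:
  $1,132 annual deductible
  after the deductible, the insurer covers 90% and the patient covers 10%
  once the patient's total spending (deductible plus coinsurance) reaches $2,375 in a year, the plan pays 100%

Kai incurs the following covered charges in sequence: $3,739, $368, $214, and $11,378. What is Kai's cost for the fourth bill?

$924.10

Claim 1 — $3,739: deductible takes $1,132, $2,607 remains; patient's 10% is $260.70. Patient owes $1,392.70 (running OOP $1,392.70).
Claim 2 — $368: deductible already satisfied, so patient's share is 10% × $368 = $36.80. Cost to patient: $36.80. OOP to date $1,429.50.
Claim 3 — $214: deductible already satisfied, so patient's share is 10% × $214 = $21.40. Patient owes $21.40 (running OOP $1,450.90).
Claim 4 — $11,378: deductible met; 10% of $11,378 = $1,137.80. OOP would hit $2,588.70 > $2,375, so the cap limits the patient to $2,375 − $1,450.90 = $924.10.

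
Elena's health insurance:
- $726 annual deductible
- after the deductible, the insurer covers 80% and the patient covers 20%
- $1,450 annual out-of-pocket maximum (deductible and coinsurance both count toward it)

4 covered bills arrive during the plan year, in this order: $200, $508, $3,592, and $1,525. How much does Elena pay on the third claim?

$732.80

Claim 1 — $200: fully absorbed by the deductible. Patient owes $200 (running OOP $200).
Claim 2 — $508: fully absorbed by the deductible. Patient pays $508; OOP now $708.
Claim 3 — $3,592: $18 finishes the deductible; $3,574 goes to coinsurance; 20% of $3,574 = $714.80. Patient owes $732.80 (running OOP $1,440.80).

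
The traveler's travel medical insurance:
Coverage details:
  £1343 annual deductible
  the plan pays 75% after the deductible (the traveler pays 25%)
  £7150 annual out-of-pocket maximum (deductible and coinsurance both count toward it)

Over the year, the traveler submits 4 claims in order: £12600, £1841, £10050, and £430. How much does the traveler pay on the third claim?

Claim 1 (£12600): £1343 to deductible, leaving £11257; 25% of £11257 = £2814.25. Traveler owes £4157.25 (running OOP £4157.25).
Claim 2 (£1841): deductible already satisfied, so traveler's share is 25% × £1841 = £460.25. Traveler pays £460.25; OOP now £4617.50.
Claim 3 (£10050): deductible already satisfied, so traveler's share is 25% × £10050 = £2512.50. Cost to traveler: £2512.50. OOP to date £7130.

£2512.50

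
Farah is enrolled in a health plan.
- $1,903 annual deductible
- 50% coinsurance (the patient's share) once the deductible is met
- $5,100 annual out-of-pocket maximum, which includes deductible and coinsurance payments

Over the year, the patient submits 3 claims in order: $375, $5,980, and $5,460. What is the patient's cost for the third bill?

$971

Claim 1 — $375: entire amount goes to the deductible. Patient pays $375; OOP now $375.
Claim 2 — $5,980: $1,528 finishes the deductible; $4,452 goes to coinsurance; patient's 50% is $2,226. Cost to patient: $3,754. OOP to date $4,129.
Claim 3 — $5,460: deductible met; 50% of $5,460 = $2,730. Adding that to $4,129 gives $6,859, past the $5,100 cap; patient pays only $5,100 − $4,129 = $971.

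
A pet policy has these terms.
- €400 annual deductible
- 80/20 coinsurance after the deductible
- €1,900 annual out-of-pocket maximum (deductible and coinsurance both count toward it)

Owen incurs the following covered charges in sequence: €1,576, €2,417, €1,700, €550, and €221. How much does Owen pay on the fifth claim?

Claim 1 — €1,576: €400 finishes the deductible; €1,176 goes to coinsurance; 20% of €1,176 = €235.20. Cost to owner: €635.20. OOP to date €635.20.
Claim 2 — €2,417: deductible met; 20% of €2,417 = €483.40. Cost to owner: €483.40. OOP to date €1,118.60.
Claim 3 — €1,700: deductible already satisfied, so owner's share is 20% × €1,700 = €340. Owner pays €340; OOP now €1,458.60.
Claim 4 — €550: deductible already satisfied, so owner's share is 20% × €550 = €110. Owner pays €110; OOP now €1,568.60.
Claim 5 — €221: deductible met; 20% of €221 = €44.20. Cost to owner: €44.20. OOP to date €1,612.80.

€44.20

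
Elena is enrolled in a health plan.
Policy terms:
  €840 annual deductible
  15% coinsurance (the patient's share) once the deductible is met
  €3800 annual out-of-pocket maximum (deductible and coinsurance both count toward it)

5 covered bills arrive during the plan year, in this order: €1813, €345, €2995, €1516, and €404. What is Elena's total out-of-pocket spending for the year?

€1774.95

Bill 1, €1813: deductible takes €840, €973 remains; coinsurance €973 × 15% = €145.95. Patient owes €985.95 (running OOP €985.95).
Bill 2, €345: deductible met; 15% of €345 = €51.75. Patient owes €51.75 (running OOP €1037.70).
Bill 3, €2995: 15% coinsurance on €2995 = €449.25. Patient owes €449.25 (running OOP €1486.95).
Bill 4, €1516: deductible already satisfied, so patient's share is 15% × €1516 = €227.40. Patient pays €227.40; OOP now €1714.35.
Bill 5, €404: deductible already satisfied, so patient's share is 15% × €404 = €60.60. Patient owes €60.60 (running OOP €1774.95).
Total paid by the patient: €985.95 + €51.75 + €449.25 + €227.40 + €60.60 = €1774.95.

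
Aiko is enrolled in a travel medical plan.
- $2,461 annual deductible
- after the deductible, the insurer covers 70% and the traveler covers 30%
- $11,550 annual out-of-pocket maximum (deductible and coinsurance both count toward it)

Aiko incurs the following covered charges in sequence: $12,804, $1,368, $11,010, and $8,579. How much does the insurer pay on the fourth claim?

Bill 1, $12,804: $2,461 finishes the deductible; $10,343 goes to coinsurance; traveler's 30% is $3,102.90. Cost to traveler: $5,563.90. OOP to date $5,563.90. Insurer: $12,804 − $5,563.90 = $7,240.10.
Bill 2, $1,368: deductible met; 30% of $1,368 = $410.40. Cost to traveler: $410.40. OOP to date $5,974.30. Insurer: $1,368 − $410.40 = $957.60.
Bill 3, $11,010: deductible met; 30% of $11,010 = $3,303. Traveler pays $3,303; OOP now $9,277.30. Plan pays $11,010 − $3,303 = $7,707.
Bill 4, $8,579: deductible met; 30% of $8,579 = $2,573.70. That would push OOP to $11,851, over the $11,550 cap, so traveler pays $11,550 − $9,277.30 = $2,272.70. Insurer: $8,579 − $2,272.70 = $6,306.30.

$6,306.30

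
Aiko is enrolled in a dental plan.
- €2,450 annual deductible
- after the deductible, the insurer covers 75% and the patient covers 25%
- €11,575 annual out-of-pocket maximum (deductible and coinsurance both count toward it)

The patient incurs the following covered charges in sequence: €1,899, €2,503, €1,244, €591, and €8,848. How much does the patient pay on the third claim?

€311

#1 (€1,899): entire amount goes to the deductible. Cost to patient: €1,899. OOP to date €1,899.
#2 (€2,503): €551 finishes the deductible; €1,952 goes to coinsurance; 25% of €1,952 = €488. Patient pays €1,039; OOP now €2,938.
#3 (€1,244): 25% coinsurance on €1,244 = €311. Patient owes €311 (running OOP €3,249).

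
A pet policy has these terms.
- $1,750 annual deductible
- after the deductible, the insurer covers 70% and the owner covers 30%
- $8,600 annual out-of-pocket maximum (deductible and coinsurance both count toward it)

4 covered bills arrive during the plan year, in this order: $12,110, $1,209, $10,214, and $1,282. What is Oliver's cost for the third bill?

$3,064.20

#1 ($12,110): $1,750 to deductible, leaving $10,360; owner's 30% is $3,108. Owner pays $4,858; OOP now $4,858.
#2 ($1,209): deductible met; 30% of $1,209 = $362.70. Cost to owner: $362.70. OOP to date $5,220.70.
#3 ($10,214): deductible met; 30% of $10,214 = $3,064.20. Cost to owner: $3,064.20. OOP to date $8,284.90.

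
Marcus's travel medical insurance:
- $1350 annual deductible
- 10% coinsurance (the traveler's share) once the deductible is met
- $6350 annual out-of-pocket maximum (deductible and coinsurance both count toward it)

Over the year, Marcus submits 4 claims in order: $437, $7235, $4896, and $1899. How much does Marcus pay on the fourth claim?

$189.90

Claim 1 ($437): entire amount goes to the deductible. Traveler pays $437; OOP now $437.
Claim 2 ($7235): deductible takes $913, $6322 remains; coinsurance $6322 × 10% = $632.20. Traveler owes $1545.20 (running OOP $1982.20).
Claim 3 ($4896): 10% coinsurance on $4896 = $489.60. Traveler pays $489.60; OOP now $2471.80.
Claim 4 ($1899): deductible already satisfied, so traveler's share is 10% × $1899 = $189.90. Traveler owes $189.90 (running OOP $2661.70).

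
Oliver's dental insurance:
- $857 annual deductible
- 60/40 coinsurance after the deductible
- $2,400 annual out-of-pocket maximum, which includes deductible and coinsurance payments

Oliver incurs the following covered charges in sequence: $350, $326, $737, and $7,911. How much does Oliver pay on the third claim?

#1 ($350): all of it applies to the deductible. Patient pays $350; OOP now $350.
#2 ($326): entire amount goes to the deductible. Patient pays $326; OOP now $676.
#3 ($737): $181 finishes the deductible; $556 goes to coinsurance; coinsurance $556 × 40% = $222.40. Cost to patient: $403.40. OOP to date $1,079.40.

$403.40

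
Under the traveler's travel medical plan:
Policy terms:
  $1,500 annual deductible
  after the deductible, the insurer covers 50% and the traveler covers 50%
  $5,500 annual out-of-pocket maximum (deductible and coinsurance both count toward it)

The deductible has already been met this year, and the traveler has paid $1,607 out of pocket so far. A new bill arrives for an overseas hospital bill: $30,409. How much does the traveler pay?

$3,893

The deductible is already satisfied, so the full bill goes to coinsurance.
Coinsurance: $30,409 × 50% = $15,204.50.
Adding $15,204.50 to the $1,607 already spent would give $16,811.50, which exceeds the $5,500 cap; the traveler pays just $5,500 − $1,607 = $3,893.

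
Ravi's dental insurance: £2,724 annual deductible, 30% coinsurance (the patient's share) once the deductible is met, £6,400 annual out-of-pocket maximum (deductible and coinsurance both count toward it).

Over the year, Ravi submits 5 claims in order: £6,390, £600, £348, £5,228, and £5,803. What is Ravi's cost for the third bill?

Bill 1, £6,390: deductible takes £2,724, £3,666 remains; 30% of £3,666 = £1,099.80. Cost to patient: £3,823.80. OOP to date £3,823.80.
Bill 2, £600: 30% coinsurance on £600 = £180. Patient pays £180; OOP now £4,003.80.
Bill 3, £348: deductible already satisfied, so patient's share is 30% × £348 = £104.40. Patient pays £104.40; OOP now £4,108.20.

£104.40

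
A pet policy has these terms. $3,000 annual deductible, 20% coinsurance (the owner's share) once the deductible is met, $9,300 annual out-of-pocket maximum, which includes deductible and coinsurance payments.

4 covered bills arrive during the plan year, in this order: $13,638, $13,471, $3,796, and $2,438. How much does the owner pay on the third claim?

$759.20

#1 ($13,638): deductible takes $3,000, $10,638 remains; 20% of $10,638 = $2,127.60. Owner pays $5,127.60; OOP now $5,127.60.
#2 ($13,471): 20% coinsurance on $13,471 = $2,694.20. Owner pays $2,694.20; OOP now $7,821.80.
#3 ($3,796): deductible met; 20% of $3,796 = $759.20. Cost to owner: $759.20. OOP to date $8,581.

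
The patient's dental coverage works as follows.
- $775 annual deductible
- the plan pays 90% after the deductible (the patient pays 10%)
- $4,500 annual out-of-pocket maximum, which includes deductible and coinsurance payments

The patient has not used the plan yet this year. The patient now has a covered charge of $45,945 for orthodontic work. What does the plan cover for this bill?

The full $775 deductible is still open; $775 of this bill applies to it.
That leaves $45,945 − $775 = $45,170 for coinsurance.
10% of $45,170 = $4,517 falls to the patient.
So the patient owes $775 + $4,517 = $5,292 before any cap.
Year-to-date out-of-pocket would reach $0 + $5,292 = $5,292, above the $4,500 maximum, so the patient pays only $4,500 − $0 = $4,500.
The insurer covers the remainder: $45,945 − $4,500 = $41,445.

$41,445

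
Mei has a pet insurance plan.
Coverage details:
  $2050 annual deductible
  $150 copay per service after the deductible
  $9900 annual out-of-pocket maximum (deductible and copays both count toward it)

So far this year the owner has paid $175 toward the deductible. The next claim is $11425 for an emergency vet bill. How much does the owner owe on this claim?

Remaining deductible: $2050 − $175 = $1875.
That leaves $11425 − $1875 = $9550 for the copay.
Copay on this service: $150.
That puts the owner's cost at $1875 + $150 = $2025 before any cap.
Year-to-date out-of-pocket becomes $175 + $2025 = $2200, still under the $9900 maximum, so no cap applies.

$2025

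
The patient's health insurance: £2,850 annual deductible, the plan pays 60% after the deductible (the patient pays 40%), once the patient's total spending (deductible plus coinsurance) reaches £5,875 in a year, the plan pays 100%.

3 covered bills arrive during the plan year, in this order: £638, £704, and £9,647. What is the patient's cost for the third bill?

#1 (£638): entire amount goes to the deductible. Cost to patient: £638. OOP to date £638.
#2 (£704): fully absorbed by the deductible. Patient pays £704; OOP now £1,342.
#3 (£9,647): £1,508 finishes the deductible; £8,139 goes to coinsurance; 40% of £8,139 = £3,255.60. Deductible plus coinsurance: £1,508 + £3,255.60 = £4,763.60. That would push OOP to £6,105.60, over the £5,875 cap, so patient pays £5,875 − £1,342 = £4,533.

£4,533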